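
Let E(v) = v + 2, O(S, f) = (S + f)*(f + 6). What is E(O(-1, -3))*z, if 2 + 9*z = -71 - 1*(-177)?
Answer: -1040/9 ≈ -115.56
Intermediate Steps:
O(S, f) = (6 + f)*(S + f) (O(S, f) = (S + f)*(6 + f) = (6 + f)*(S + f))
E(v) = 2 + v
z = 104/9 (z = -2/9 + (-71 - 1*(-177))/9 = -2/9 + (-71 + 177)/9 = -2/9 + (⅑)*106 = -2/9 + 106/9 = 104/9 ≈ 11.556)
E(O(-1, -3))*z = (2 + ((-3)² + 6*(-1) + 6*(-3) - 1*(-3)))*(104/9) = (2 + (9 - 6 - 18 + 3))*(104/9) = (2 - 12)*(104/9) = -10*104/9 = -1040/9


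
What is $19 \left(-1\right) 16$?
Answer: $-304$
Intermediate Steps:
$19 \left(-1\right) 16 = \left(-19\right) 16 = -304$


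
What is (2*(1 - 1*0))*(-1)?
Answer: -2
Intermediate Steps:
(2*(1 - 1*0))*(-1) = (2*(1 + 0))*(-1) = (2*1)*(-1) = 2*(-1) = -2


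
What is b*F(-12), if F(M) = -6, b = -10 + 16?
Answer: -36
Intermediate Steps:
b = 6
b*F(-12) = 6*(-6) = -36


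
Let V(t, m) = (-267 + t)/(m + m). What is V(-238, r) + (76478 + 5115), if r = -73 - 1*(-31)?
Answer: 6854317/84 ≈ 81599.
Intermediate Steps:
r = -42 (r = -73 + 31 = -42)
V(t, m) = (-267 + t)/(2*m) (V(t, m) = (-267 + t)/((2*m)) = (-267 + t)*(1/(2*m)) = (-267 + t)/(2*m))
V(-238, r) + (76478 + 5115) = (1/2)*(-267 - 238)/(-42) + (76478 + 5115) = (1/2)*(-1/42)*(-505) + 81593 = 505/84 + 81593 = 6854317/84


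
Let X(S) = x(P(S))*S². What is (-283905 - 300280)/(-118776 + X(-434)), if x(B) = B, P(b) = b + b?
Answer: 83455/23373112 ≈ 0.0035706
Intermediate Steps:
P(b) = 2*b
X(S) = 2*S³ (X(S) = (2*S)*S² = 2*S³)
(-283905 - 300280)/(-118776 + X(-434)) = (-283905 - 300280)/(-118776 + 2*(-434)³) = -584185/(-118776 + 2*(-81746504)) = -584185/(-118776 - 163493008) = -584185/(-163611784) = -584185*(-1/163611784) = 83455/23373112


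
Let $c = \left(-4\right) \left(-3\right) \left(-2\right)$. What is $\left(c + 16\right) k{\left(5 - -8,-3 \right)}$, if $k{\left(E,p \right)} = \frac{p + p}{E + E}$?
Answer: $\frac{24}{13} \approx 1.8462$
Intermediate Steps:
$k{\left(E,p \right)} = \frac{p}{E}$ ($k{\left(E,p \right)} = \frac{2 p}{2 E} = 2 p \frac{1}{2 E} = \frac{p}{E}$)
$c = -24$ ($c = 12 \left(-2\right) = -24$)
$\left(c + 16\right) k{\left(5 - -8,-3 \right)} = \left(-24 + 16\right) \left(- \frac{3}{5 - -8}\right) = - 8 \left(- \frac{3}{5 + 8}\right) = - 8 \left(- \frac{3}{13}\right) = - 8 \left(\left(-3\right) \frac{1}{13}\right) = \left(-8\right) \left(- \frac{3}{13}\right) = \frac{24}{13}$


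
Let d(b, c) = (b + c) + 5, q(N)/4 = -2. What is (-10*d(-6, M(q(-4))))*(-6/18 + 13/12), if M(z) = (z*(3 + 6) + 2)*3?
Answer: 3165/2 ≈ 1582.5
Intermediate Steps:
q(N) = -8 (q(N) = 4*(-2) = -8)
M(z) = 6 + 27*z (M(z) = (z*9 + 2)*3 = (9*z + 2)*3 = (2 + 9*z)*3 = 6 + 27*z)
d(b, c) = 5 + b + c
(-10*d(-6, M(q(-4))))*(-6/18 + 13/12) = (-10*(5 - 6 + (6 + 27*(-8))))*(-6/18 + 13/12) = (-10*(5 - 6 + (6 - 216)))*(-6*1/18 + 13*(1/12)) = (-10*(5 - 6 - 210))*(-1/3 + 13/12) = -10*(-211)*(3/4) = 2110*(3/4) = 3165/2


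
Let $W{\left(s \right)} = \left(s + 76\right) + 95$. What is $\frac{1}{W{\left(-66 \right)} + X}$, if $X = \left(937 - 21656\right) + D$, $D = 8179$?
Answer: $- \frac{1}{12435} \approx -8.0418 \cdot 10^{-5}$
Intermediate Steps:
$W{\left(s \right)} = 171 + s$ ($W{\left(s \right)} = \left(76 + s\right) + 95 = 171 + s$)
$X = -12540$ ($X = \left(937 - 21656\right) + 8179 = -20719 + 8179 = -12540$)
$\frac{1}{W{\left(-66 \right)} + X} = \frac{1}{\left(171 - 66\right) - 12540} = \frac{1}{105 - 12540} = \frac{1}{-12435} = - \frac{1}{12435}$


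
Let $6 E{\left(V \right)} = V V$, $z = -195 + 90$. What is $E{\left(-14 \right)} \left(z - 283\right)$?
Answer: $- \frac{38024}{3} \approx -12675.0$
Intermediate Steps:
$z = -105$
$E{\left(V \right)} = \frac{V^{2}}{6}$ ($E{\left(V \right)} = \frac{V V}{6} = \frac{V^{2}}{6}$)
$E{\left(-14 \right)} \left(z - 283\right) = \frac{\left(-14\right)^{2}}{6} \left(-105 - 283\right) = \frac{1}{6} \cdot 196 \left(-388\right) = \frac{98}{3} \left(-388\right) = - \frac{38024}{3}$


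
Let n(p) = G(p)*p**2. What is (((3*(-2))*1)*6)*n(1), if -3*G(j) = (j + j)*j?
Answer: 24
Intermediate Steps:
G(j) = -2*j**2/3 (G(j) = -(j + j)*j/3 = -2*j*j/3 = -2*j**2/3)
n(p) = -2*p**4/3 (n(p) = (-2*p**2/3)*p**2 = -2*p**4/3)
(((3*(-2))*1)*6)*n(1) = (((3*(-2))*1)*6)*(-2/3*1**4) = (-6*1*6)*(-2/3*1) = -6*6*(-2/3) = -36*(-2/3) = 24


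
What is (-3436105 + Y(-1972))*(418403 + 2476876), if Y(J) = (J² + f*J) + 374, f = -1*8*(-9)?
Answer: 900631543251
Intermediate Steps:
f = 72 (f = -8*(-9) = 72)
Y(J) = 374 + J² + 72*J (Y(J) = (J² + 72*J) + 374 = 374 + J² + 72*J)
(-3436105 + Y(-1972))*(418403 + 2476876) = (-3436105 + (374 + (-1972)² + 72*(-1972)))*(418403 + 2476876) = (-3436105 + (374 + 3888784 - 141984))*2895279 = (-3436105 + 3747174)*2895279 = 311069*2895279 = 900631543251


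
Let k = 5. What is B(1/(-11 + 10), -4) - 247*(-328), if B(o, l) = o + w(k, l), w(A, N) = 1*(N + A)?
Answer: 81016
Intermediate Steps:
w(A, N) = A + N (w(A, N) = 1*(A + N) = A + N)
B(o, l) = 5 + l + o (B(o, l) = o + (5 + l) = 5 + l + o)
B(1/(-11 + 10), -4) - 247*(-328) = (5 - 4 + 1/(-11 + 10)) - 247*(-328) = (5 - 4 + 1/(-1)) + 81016 = (5 - 4 - 1) + 81016 = 0 + 81016 = 81016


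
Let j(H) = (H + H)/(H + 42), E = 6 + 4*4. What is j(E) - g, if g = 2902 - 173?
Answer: -43653/16 ≈ -2728.3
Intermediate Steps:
g = 2729
E = 22 (E = 6 + 16 = 22)
j(H) = 2*H/(42 + H) (j(H) = (2*H)/(42 + H) = 2*H/(42 + H))
j(E) - g = 2*22/(42 + 22) - 1*2729 = 2*22/64 - 2729 = 2*22*(1/64) - 2729 = 11/16 - 2729 = -43653/16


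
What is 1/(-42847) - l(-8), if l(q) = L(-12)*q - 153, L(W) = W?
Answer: 2442278/42847 ≈ 57.000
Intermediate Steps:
l(q) = -153 - 12*q (l(q) = -12*q - 153 = -153 - 12*q)
1/(-42847) - l(-8) = 1/(-42847) - (-153 - 12*(-8)) = -1/42847 - (-153 + 96) = -1/42847 - 1*(-57) = -1/42847 + 57 = 2442278/42847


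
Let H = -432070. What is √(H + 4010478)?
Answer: 2*√894602 ≈ 1891.7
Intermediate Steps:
√(H + 4010478) = √(-432070 + 4010478) = √3578408 = 2*√894602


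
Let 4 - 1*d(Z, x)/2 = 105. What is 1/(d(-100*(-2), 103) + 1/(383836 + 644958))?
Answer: -1028794/207816387 ≈ -0.0049505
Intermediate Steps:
d(Z, x) = -202 (d(Z, x) = 8 - 2*105 = 8 - 210 = -202)
1/(d(-100*(-2), 103) + 1/(383836 + 644958)) = 1/(-202 + 1/(383836 + 644958)) = 1/(-202 + 1/1028794) = 1/(-207816387/1028794) = -1028794/207816387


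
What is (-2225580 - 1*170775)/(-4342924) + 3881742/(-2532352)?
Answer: -1348712014581/1374726534656 ≈ -0.98108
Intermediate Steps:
(-2225580 - 1*170775)/(-4342924) + 3881742/(-2532352) = (-2225580 - 170775)*(-1/4342924) + 3881742*(-1/2532352) = -2396355*(-1/4342924) - 1940871/1266176 = 2396355/4342924 - 1940871/1266176 = -1348712014581/1374726534656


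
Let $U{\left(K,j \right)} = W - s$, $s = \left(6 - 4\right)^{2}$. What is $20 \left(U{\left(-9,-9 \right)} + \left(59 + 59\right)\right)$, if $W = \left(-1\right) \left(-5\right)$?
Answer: $2380$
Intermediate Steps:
$s = 4$ ($s = 2^{2} = 4$)
$W = 5$
$U{\left(K,j \right)} = 1$ ($U{\left(K,j \right)} = 5 - 4 = 1$)
$20 \left(U{\left(-9,-9 \right)} + \left(59 + 59\right)\right) = 20 \left(1 + \left(59 + 59\right)\right) = 20 \left(1 + 118\right) = 20 \cdot 119 = 2380$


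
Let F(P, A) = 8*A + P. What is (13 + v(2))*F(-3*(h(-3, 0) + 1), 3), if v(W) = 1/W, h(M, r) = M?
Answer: 405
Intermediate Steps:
F(P, A) = P + 8*A
(13 + v(2))*F(-3*(h(-3, 0) + 1), 3) = (13 + 1/2)*(-3*(-3 + 1) + 8*3) = (13 + ½)*(-3*(-2) + 24) = 27*(6 + 24)/2 = (27/2)*30 = 405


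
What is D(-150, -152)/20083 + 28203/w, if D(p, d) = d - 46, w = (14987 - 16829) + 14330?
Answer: 80561175/35828072 ≈ 2.2486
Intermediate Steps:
w = 12488 (w = -1842 + 14330 = 12488)
D(p, d) = -46 + d
D(-150, -152)/20083 + 28203/w = (-46 - 152)/20083 + 28203/12488 = -198*1/20083 + 28203*(1/12488) = -198/20083 + 4029/1784 = 80561175/35828072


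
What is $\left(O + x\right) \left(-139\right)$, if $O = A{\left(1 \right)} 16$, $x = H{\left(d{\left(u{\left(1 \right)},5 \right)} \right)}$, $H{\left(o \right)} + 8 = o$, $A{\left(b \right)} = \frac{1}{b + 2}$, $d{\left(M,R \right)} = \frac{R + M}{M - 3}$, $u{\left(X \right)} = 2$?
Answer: $\frac{4031}{3} \approx 1343.7$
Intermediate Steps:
$d{\left(M,R \right)} = \frac{M + R}{-3 + M}$
$A{\left(b \right)} = \frac{1}{2 + b}$
$H{\left(o \right)} = -8 + o$
$x = -15$ ($x = -8 + \frac{2 + 5}{-3 + 2} = -8 + \frac{1}{-1} \cdot 7 = -8 - 7 = -15$)
$O = \frac{16}{3}$ ($O = \frac{1}{2 + 1} \cdot 16 = \frac{1}{3} \cdot 16 = \frac{16}{3} \approx 5.3333$)
$\left(O + x\right) \left(-139\right) = \left(\frac{16}{3} - 15\right) \left(-139\right) = \left(- \frac{29}{3}\right) \left(-139\right) = \frac{4031}{3}$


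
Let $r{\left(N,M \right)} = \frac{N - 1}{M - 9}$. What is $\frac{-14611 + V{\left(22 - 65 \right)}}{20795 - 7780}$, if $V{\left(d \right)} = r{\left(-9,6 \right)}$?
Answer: $- \frac{43823}{39045} \approx -1.1224$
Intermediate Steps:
$r{\left(N,M \right)} = \frac{-1 + N}{-9 + M}$
$V{\left(d \right)} = \frac{10}{3}$ ($V{\left(d \right)} = \frac{-1 - 9}{-9 + 6} = \frac{1}{-3} \left(-10\right) = \left(- \frac{1}{3}\right) \left(-10\right) = \frac{10}{3}$)
$\frac{-14611 + V{\left(22 - 65 \right)}}{20795 - 7780} = \frac{-14611 + \frac{10}{3}}{20795 - 7780} = - \frac{43823}{3 \cdot 13015} = \left(- \frac{43823}{3}\right) \frac{1}{13015} = - \frac{43823}{39045}$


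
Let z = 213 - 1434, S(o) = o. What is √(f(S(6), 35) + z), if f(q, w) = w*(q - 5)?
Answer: I*√1186 ≈ 34.438*I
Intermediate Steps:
f(q, w) = w*(-5 + q)
z = -1221
√(f(S(6), 35) + z) = √(35*(-5 + 6) - 1221) = √(35*1 - 1221) = √(35 - 1221) = √(-1186) = I*√1186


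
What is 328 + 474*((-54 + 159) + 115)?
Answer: 104608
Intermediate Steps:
328 + 474*((-54 + 159) + 115) = 328 + 474*(105 + 115) = 328 + 474*220 = 328 + 104280 = 104608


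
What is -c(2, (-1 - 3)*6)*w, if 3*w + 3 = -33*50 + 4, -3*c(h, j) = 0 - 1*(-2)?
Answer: -3298/9 ≈ -366.44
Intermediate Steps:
c(h, j) = -⅔ (c(h, j) = -(0 - 1*(-2))/3 = -(0 + 2)/3 = -⅓*2 = -⅔)
w = -1649/3 (w = -1 + (-33*50 + 4)/3 = -1 + (-1650 + 4)/3 = -1 + (⅓)*(-1646) = -1 - 1646/3 = -1649/3 ≈ -549.67)
-c(2, (-1 - 3)*6)*w = -(-2)*(-1649)/(3*3) = -1*3298/9 = -3298/9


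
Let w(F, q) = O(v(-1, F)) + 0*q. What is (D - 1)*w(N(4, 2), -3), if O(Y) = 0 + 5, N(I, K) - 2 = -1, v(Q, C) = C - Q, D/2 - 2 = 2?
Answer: 35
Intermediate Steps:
D = 8 (D = 4 + 2*2 = 4 + 4 = 8)
N(I, K) = 1 (N(I, K) = 2 - 1 = 1)
O(Y) = 5
w(F, q) = 5 (w(F, q) = 5 + 0*q = 5 + 0 = 5)
(D - 1)*w(N(4, 2), -3) = (8 - 1)*5 = 7*5 = 35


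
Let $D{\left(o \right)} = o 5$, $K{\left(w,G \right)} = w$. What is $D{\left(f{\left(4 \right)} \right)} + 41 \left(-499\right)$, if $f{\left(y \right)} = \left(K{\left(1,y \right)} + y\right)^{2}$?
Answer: $-20334$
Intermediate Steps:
$f{\left(y \right)} = \left(1 + y\right)^{2}$
$D{\left(o \right)} = 5 o$
$D{\left(f{\left(4 \right)} \right)} + 41 \left(-499\right) = 5 \left(1 + 4\right)^{2} + 41 \left(-499\right) = 5 \cdot 5^{2} - 20459 = 5 \cdot 25 - 20459 = 125 - 20459 = -20334$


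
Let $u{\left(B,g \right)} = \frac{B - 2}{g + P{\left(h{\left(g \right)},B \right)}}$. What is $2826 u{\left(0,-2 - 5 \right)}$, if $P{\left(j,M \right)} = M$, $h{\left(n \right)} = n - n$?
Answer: $\frac{5652}{7} \approx 807.43$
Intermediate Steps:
$h{\left(n \right)} = 0$
$u{\left(B,g \right)} = \frac{-2 + B}{B + g}$ ($u{\left(B,g \right)} = \frac{B - 2}{g + B} = \frac{-2 + B}{B + g}$)
$2826 u{\left(0,-2 - 5 \right)} = 2826 \frac{-2 + 0}{0 - 7} = 2826 \frac{1}{0 - 7} \left(-2\right) = 2826 \frac{1}{-7} \left(-2\right) = 2826 \left(\left(- \frac{1}{7}\right) \left(-2\right)\right) = 2826 \cdot \frac{2}{7} = \frac{5652}{7}$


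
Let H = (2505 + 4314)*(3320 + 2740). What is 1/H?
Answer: 1/41323140 ≈ 2.4200e-8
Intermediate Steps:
H = 41323140 (H = 6819*6060 = 41323140)
1/H = 1/41323140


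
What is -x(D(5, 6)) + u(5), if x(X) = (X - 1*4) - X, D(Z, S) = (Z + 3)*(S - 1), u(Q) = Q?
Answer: 9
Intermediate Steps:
D(Z, S) = (-1 + S)*(3 + Z) (D(Z, S) = (3 + Z)*(-1 + S) = (-1 + S)*(3 + Z))
x(X) = -4 (x(X) = (X - 4) - X = (-4 + X) - X = -4)
-x(D(5, 6)) + u(5) = -1*(-4) + 5 = 4 + 5 = 9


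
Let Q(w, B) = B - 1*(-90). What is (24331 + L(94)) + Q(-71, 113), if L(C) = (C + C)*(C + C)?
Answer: 59878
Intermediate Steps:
Q(w, B) = 90 + B (Q(w, B) = B + 90 = 90 + B)
L(C) = 4*C² (L(C) = (2*C)*(2*C) = 4*C²)
(24331 + L(94)) + Q(-71, 113) = (24331 + 4*94²) + (90 + 113) = (24331 + 4*8836) + 203 = (24331 + 35344) + 203 = 59675 + 203 = 59878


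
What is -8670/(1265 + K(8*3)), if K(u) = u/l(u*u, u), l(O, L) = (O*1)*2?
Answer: -416160/60721 ≈ -6.8536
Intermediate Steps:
l(O, L) = 2*O (l(O, L) = O*2 = 2*O)
K(u) = 1/(2*u) (K(u) = u/((2*(u*u))) = u/((2*u**2)) = u*(1/(2*u**2)) = 1/(2*u))
-8670/(1265 + K(8*3)) = -8670/(1265 + 1/(2*((8*3)))) = -8670/(1265 + (1/2)/24) = -8670/(1265 + (1/2)*(1/24)) = -8670/(1265 + 1/48) = -8670/60721/48 = -8670*48/60721 = -416160/60721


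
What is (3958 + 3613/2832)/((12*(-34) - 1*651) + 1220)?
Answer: 11212669/455952 ≈ 24.592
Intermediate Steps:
(3958 + 3613/2832)/((12*(-34) - 1*651) + 1220) = (3958 + 3613*(1/2832))/((-408 - 651) + 1220) = (3958 + 3613/2832)/(-1059 + 1220) = (11212669/2832)/161 = (11212669/2832)*(1/161) = 11212669/455952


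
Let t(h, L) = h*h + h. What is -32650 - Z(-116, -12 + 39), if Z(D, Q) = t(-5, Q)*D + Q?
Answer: -30357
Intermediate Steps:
t(h, L) = h + h² (t(h, L) = h² + h = h + h²)
Z(D, Q) = Q + 20*D (Z(D, Q) = (-5*(1 - 5))*D + Q = (-5*(-4))*D + Q = 20*D + Q = Q + 20*D)
-32650 - Z(-116, -12 + 39) = -32650 - ((-12 + 39) + 20*(-116)) = -32650 - (27 - 2320) = -32650 - 1*(-2293) = -32650 + 2293 = -30357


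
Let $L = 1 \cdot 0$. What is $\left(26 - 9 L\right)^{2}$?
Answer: $676$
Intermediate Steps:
$L = 0$
$\left(26 - 9 L\right)^{2} = \left(26 - 0\right)^{2} = \left(26 + 0\right)^{2} = 26^{2} = 676$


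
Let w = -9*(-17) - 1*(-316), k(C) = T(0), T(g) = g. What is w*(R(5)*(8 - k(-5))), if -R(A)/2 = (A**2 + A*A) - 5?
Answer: -337680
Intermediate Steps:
k(C) = 0
R(A) = 10 - 4*A**2 (R(A) = -2*((A**2 + A*A) - 5) = -2*((A**2 + A**2) - 5) = -2*(2*A**2 - 5) = -2*(-5 + 2*A**2) = 10 - 4*A**2)
w = 469 (w = 153 + 316 = 469)
w*(R(5)*(8 - k(-5))) = 469*((10 - 4*5**2)*(8 - 1*0)) = 469*((10 - 4*25)*(8 + 0)) = 469*((10 - 100)*8) = 469*(-90*8) = 469*(-720) = -337680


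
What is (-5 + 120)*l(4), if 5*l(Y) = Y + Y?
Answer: 184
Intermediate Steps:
l(Y) = 2*Y/5 (l(Y) = (Y + Y)/5 = (2*Y)/5 = 2*Y/5)
(-5 + 120)*l(4) = (-5 + 120)*((⅖)*4) = 115*(8/5) = 184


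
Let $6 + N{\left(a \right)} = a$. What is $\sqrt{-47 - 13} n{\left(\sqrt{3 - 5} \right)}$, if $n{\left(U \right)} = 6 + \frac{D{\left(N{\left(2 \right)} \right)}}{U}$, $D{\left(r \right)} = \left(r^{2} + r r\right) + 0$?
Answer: $32 \sqrt{30} + 12 i \sqrt{15} \approx 175.27 + 46.476 i$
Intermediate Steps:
$N{\left(a \right)} = -6 + a$
$D{\left(r \right)} = 2 r^{2}$ ($D{\left(r \right)} = \left(r^{2} + r^{2}\right) + 0 = 2 r^{2} + 0 = 2 r^{2}$)
$n{\left(U \right)} = 6 + \frac{32}{U}$ ($n{\left(U \right)} = 6 + \frac{2 \left(-6 + 2\right)^{2}}{U} = 6 + \frac{2 \left(-4\right)^{2}}{U} = 6 + \frac{2 \cdot 16}{U} = 6 + \frac{32}{U}$)
$\sqrt{-47 - 13} n{\left(\sqrt{3 - 5} \right)} = \sqrt{-47 - 13} \left(6 + \frac{32}{\sqrt{3 - 5}}\right) = \sqrt{-60} \left(6 + \frac{32}{\sqrt{-2}}\right) = 2 i \sqrt{15} \left(6 + \frac{32}{i \sqrt{2}}\right) = 2 i \sqrt{15} \left(6 + 32 \left(- \frac{i \sqrt{2}}{2}\right)\right) = 2 i \sqrt{15} \left(6 - 16 i \sqrt{2}\right)$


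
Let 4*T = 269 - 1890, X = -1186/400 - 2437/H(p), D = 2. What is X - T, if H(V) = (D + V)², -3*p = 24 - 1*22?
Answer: -387411/400 ≈ -968.53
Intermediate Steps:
p = -⅔ (p = -(24 - 1*22)/3 = -(24 - 22)/3 = -⅓*2 = -⅔ ≈ -0.66667)
H(V) = (2 + V)²
X = -549511/400 (X = -1186/400 - 2437/(2 - ⅔)² = -1186*1/400 - 2437/((4/3)²) = -593/200 - 2437/16/9 = -593/200 - 2437*9/16 = -593/200 - 21933/16 = -549511/400 ≈ -1373.8)
T = -1621/4 (T = (269 - 1890)/4 = (¼)*(-1621) = -1621/4 ≈ -405.25)
X - T = -549511/400 - 1*(-1621/4) = -549511/400 + 1621/4 = -387411/400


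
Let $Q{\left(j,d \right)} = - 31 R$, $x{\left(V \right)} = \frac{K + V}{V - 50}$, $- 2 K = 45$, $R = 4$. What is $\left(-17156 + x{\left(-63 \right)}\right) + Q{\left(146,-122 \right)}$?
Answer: $- \frac{3905109}{226} \approx -17279.0$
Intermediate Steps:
$K = - \frac{45}{2}$ ($K = \left(- \frac{1}{2}\right) 45 = - \frac{45}{2} \approx -22.5$)
$x{\left(V \right)} = \frac{- \frac{45}{2} + V}{-50 + V}$ ($x{\left(V \right)} = \frac{- \frac{45}{2} + V}{V - 50} = \frac{- \frac{45}{2} + V}{-50 + V}$)
$Q{\left(j,d \right)} = -124$ ($Q{\left(j,d \right)} = \left(-31\right) 4 = -124$)
$\left(-17156 + x{\left(-63 \right)}\right) + Q{\left(146,-122 \right)} = \left(-17156 + \frac{- \frac{45}{2} - 63}{-50 - 63}\right) - 124 = \left(-17156 + \frac{1}{-113} \left(- \frac{171}{2}\right)\right) - 124 = \left(-17156 - - \frac{171}{226}\right) - 124 = \left(-17156 + \frac{171}{226}\right) - 124 = - \frac{3877085}{226} - 124 = - \frac{3905109}{226}$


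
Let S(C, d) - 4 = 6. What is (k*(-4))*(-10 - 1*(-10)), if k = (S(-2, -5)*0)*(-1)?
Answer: 0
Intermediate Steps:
S(C, d) = 10 (S(C, d) = 4 + 6 = 10)
k = 0 (k = (10*0)*(-1) = 0*(-1) = 0)
(k*(-4))*(-10 - 1*(-10)) = (0*(-4))*(-10 - 1*(-10)) = 0*(-10 + 10) = 0*0 = 0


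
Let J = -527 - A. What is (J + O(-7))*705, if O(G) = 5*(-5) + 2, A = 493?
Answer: -735315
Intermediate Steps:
O(G) = -23 (O(G) = -25 + 2 = -23)
J = -1020 (J = -527 - 1*493 = -527 - 493 = -1020)
(J + O(-7))*705 = (-1020 - 23)*705 = -1043*705 = -735315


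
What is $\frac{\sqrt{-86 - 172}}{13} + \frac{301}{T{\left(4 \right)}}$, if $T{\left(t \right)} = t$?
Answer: $\frac{301}{4} + \frac{i \sqrt{258}}{13} \approx 75.25 + 1.2356 i$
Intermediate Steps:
$\frac{\sqrt{-86 - 172}}{13} + \frac{301}{T{\left(4 \right)}} = \frac{\sqrt{-86 - 172}}{13} + \frac{301}{4} = \sqrt{-258} \cdot \frac{1}{13} + 301 \cdot \frac{1}{4} = i \sqrt{258} \cdot \frac{1}{13} + \frac{301}{4} = \frac{i \sqrt{258}}{13} + \frac{301}{4} = \frac{301}{4} + \frac{i \sqrt{258}}{13}$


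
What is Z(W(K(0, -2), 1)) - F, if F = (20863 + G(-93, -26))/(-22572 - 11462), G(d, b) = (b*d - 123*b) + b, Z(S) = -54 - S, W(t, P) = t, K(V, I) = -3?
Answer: -244183/4862 ≈ -50.223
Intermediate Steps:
G(d, b) = -122*b + b*d (G(d, b) = (-123*b + b*d) + b = -122*b + b*d)
F = -3779/4862 (F = (20863 - 26*(-122 - 93))/(-22572 - 11462) = (20863 - 26*(-215))/(-34034) = (20863 + 5590)*(-1/34034) = 26453*(-1/34034) = -3779/4862 ≈ -0.77725)
Z(W(K(0, -2), 1)) - F = (-54 - 1*(-3)) - 1*(-3779/4862) = (-54 + 3) + 3779/4862 = -51 + 3779/4862 = -244183/4862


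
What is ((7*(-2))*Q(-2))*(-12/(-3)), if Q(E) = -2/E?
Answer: -56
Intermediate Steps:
((7*(-2))*Q(-2))*(-12/(-3)) = ((7*(-2))*(-2/(-2)))*(-12/(-3)) = (-(-28)*(-1)/2)*(-12*(-1/3)) = -14*1*4 = -14*4 = -56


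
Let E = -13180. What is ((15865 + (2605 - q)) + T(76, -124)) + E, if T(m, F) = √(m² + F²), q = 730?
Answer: 4560 + 4*√1322 ≈ 4705.4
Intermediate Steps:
T(m, F) = √(F² + m²)
((15865 + (2605 - q)) + T(76, -124)) + E = ((15865 + (2605 - 1*730)) + √((-124)² + 76²)) - 13180 = ((15865 + (2605 - 730)) + √(15376 + 5776)) - 13180 = ((15865 + 1875) + √21152) - 13180 = (17740 + 4*√1322) - 13180 = 4560 + 4*√1322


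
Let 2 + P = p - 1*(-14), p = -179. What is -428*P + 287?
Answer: 71763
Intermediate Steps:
P = -167 (P = -2 + (-179 - 1*(-14)) = -2 + (-179 + 14) = -2 - 165 = -167)
-428*P + 287 = -428*(-167) + 287 = 71476 + 287 = 71763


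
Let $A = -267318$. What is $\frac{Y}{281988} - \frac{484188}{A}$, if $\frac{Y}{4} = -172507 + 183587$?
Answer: $\frac{2060871382}{1046950947} \approx 1.9685$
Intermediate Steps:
$Y = 44320$ ($Y = 4 \left(-172507 + 183587\right) = 4 \cdot 11080 = 44320$)
$\frac{Y}{281988} - \frac{484188}{A} = \frac{44320}{281988} - \frac{484188}{-267318} = 44320 \cdot \frac{1}{281988} - - \frac{80698}{44553} = \frac{11080}{70497} + \frac{80698}{44553} = \frac{2060871382}{1046950947}$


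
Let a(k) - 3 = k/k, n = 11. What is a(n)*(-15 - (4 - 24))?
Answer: 20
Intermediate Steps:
a(k) = 4 (a(k) = 3 + k/k = 3 + 1 = 4)
a(n)*(-15 - (4 - 24)) = 4*(-15 - (4 - 24)) = 4*(-15 - 1*(-20)) = 4*(-15 + 20) = 4*5 = 20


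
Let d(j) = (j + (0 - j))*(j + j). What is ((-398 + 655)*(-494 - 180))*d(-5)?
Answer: 0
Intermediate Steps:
d(j) = 0 (d(j) = (j - j)*(2*j) = 0*(2*j) = 0)
((-398 + 655)*(-494 - 180))*d(-5) = ((-398 + 655)*(-494 - 180))*0 = (257*(-674))*0 = -173218*0 = 0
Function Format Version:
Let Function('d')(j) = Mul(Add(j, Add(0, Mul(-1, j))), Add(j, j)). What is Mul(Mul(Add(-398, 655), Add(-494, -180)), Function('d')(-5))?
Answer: 0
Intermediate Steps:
Function('d')(j) = 0 (Function('d')(j) = Mul(Add(j, Mul(-1, j)), Mul(2, j)) = Mul(0, Mul(2, j)) = 0)
Mul(Mul(Add(-398, 655), Add(-494, -180)), Function('d')(-5)) = Mul(Mul(Add(-398, 655), Add(-494, -180)), 0) = Mul(Mul(257, -674), 0) = Mul(-173218, 0) = 0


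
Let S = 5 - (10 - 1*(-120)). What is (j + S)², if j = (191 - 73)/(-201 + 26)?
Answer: 483692049/30625 ≈ 15794.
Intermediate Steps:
j = -118/175 (j = 118/(-175) = 118*(-1/175) = -118/175 ≈ -0.67429)
S = -125 (S = 5 - (10 + 120) = 5 - 1*130 = 5 - 130 = -125)
(j + S)² = (-118/175 - 125)² = (-21993/175)² = 483692049/30625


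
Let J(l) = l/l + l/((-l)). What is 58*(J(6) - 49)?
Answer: -2842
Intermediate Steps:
J(l) = 0 (J(l) = 1 + l*(-1/l) = 1 - 1 = 0)
58*(J(6) - 49) = 58*(0 - 49) = 58*(-49) = -2842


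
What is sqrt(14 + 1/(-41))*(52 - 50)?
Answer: 2*sqrt(23493)/41 ≈ 7.4768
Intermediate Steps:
sqrt(14 + 1/(-41))*(52 - 50) = sqrt(14 - 1/41)*2 = sqrt(573/41)*2 = (sqrt(23493)/41)*2 = 2*sqrt(23493)/41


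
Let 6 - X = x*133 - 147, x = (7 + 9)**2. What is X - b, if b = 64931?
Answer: -98826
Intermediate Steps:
x = 256 (x = 16**2 = 256)
X = -33895 (X = 6 - (256*133 - 147) = 6 - (34048 - 147) = 6 - 1*33901 = 6 - 33901 = -33895)
X - b = -33895 - 1*64931 = -33895 - 64931 = -98826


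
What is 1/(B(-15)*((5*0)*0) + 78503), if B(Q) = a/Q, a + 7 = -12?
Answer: 1/78503 ≈ 1.2738e-5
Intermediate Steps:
a = -19 (a = -7 - 12 = -19)
B(Q) = -19/Q
1/(B(-15)*((5*0)*0) + 78503) = 1/((-19/(-15))*((5*0)*0) + 78503) = 1/((-19*(-1/15))*(0*0) + 78503) = 1/((19/15)*0 + 78503) = 1/(0 + 78503) = 1/78503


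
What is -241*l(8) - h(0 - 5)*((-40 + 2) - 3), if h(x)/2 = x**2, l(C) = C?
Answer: 122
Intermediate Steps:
h(x) = 2*x**2
-241*l(8) - h(0 - 5)*((-40 + 2) - 3) = -241*8 - 2*(0 - 5)**2*((-40 + 2) - 3) = -1928 - 2*(-5)**2*(-38 - 3) = -1928 - 2*25*(-41) = -1928 - 50*(-41) = -1928 - 1*(-2050) = -1928 + 2050 = 122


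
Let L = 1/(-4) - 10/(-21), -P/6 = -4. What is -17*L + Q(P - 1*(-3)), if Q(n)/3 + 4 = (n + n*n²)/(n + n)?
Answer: 90649/84 ≈ 1079.2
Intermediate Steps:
P = 24 (P = -6*(-4) = 24)
L = 19/84 (L = 1*(-¼) - 10*(-1/21) = -¼ + 10/21 = 19/84 ≈ 0.22619)
Q(n) = -12 + 3*(n + n³)/(2*n) (Q(n) = -12 + 3*((n + n*n²)/(n + n)) = -12 + 3*((n + n³)/((2*n))) = -12 + 3*((n + n³)*(1/(2*n))) = -12 + 3*((n + n³)/(2*n)) = -12 + 3*(n + n³)/(2*n))
-17*L + Q(P - 1*(-3)) = -17*19/84 + (-21/2 + 3*(24 - 1*(-3))²/2) = -323/84 + (-21/2 + 3*(24 + 3)²/2) = -323/84 + (-21/2 + (3/2)*27²) = -323/84 + (-21/2 + (3/2)*729) = -323/84 + (-21/2 + 2187/2) = -323/84 + 1083 = 90649/84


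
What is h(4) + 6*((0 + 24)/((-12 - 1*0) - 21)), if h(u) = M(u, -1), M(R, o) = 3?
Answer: -15/11 ≈ -1.3636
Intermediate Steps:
h(u) = 3
h(4) + 6*((0 + 24)/((-12 - 1*0) - 21)) = 3 + 6*((0 + 24)/((-12 - 1*0) - 21)) = 3 + 6*(24/((-12 + 0) - 21)) = 3 + 6*(24/(-12 - 21)) = 3 + 6*(24/(-33)) = 3 + 6*(24*(-1/33)) = 3 + 6*(-8/11) = 3 - 48/11 = -15/11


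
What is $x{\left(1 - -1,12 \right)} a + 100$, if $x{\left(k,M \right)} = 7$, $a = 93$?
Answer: $751$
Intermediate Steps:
$x{\left(1 - -1,12 \right)} a + 100 = 7 \cdot 93 + 100 = 651 + 100 = 751$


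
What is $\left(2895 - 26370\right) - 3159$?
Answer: $-26634$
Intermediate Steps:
$\left(2895 - 26370\right) - 3159 = -23475 - 3159 = -26634$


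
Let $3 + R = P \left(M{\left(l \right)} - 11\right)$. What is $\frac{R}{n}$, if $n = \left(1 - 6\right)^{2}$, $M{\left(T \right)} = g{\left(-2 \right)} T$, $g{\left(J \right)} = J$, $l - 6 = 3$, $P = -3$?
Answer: $\frac{84}{25} \approx 3.36$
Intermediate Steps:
$l = 9$ ($l = 6 + 3 = 9$)
$M{\left(T \right)} = - 2 T$
$R = 84$ ($R = -3 - 3 \left(\left(-2\right) 9 - 11\right) = -3 - 3 \left(-18 - 11\right) = -3 - -87 = -3 + 87 = 84$)
$n = 25$ ($n = \left(-5\right)^{2} = 25$)
$\frac{R}{n} = \frac{84}{25}$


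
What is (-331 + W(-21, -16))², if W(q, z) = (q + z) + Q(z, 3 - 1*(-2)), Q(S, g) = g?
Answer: 131769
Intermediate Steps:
W(q, z) = 5 + q + z (W(q, z) = (q + z) + (3 - 1*(-2)) = (q + z) + (3 + 2) = (q + z) + 5 = 5 + q + z)
(-331 + W(-21, -16))² = (-331 + (5 - 21 - 16))² = (-331 - 32)² = (-363)² = 131769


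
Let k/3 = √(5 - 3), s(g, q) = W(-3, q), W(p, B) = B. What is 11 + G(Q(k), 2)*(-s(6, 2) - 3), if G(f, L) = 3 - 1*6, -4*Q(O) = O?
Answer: 26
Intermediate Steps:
s(g, q) = q
k = 3*√2 (k = 3*√(5 - 3) = 3*√2 ≈ 4.2426)
Q(O) = -O/4
G(f, L) = -3 (G(f, L) = 3 - 6 = -3)
11 + G(Q(k), 2)*(-s(6, 2) - 3) = 11 - 3*(-1*2 - 3) = 11 - 3*(-2 - 3) = 11 - 3*(-5) = 11 + 15 = 26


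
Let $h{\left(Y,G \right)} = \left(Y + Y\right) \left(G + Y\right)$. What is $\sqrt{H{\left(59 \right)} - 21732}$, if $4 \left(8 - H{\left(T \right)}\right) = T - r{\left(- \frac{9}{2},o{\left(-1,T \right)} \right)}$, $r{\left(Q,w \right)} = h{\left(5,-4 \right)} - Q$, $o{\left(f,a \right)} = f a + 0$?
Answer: $\frac{i \sqrt{347762}}{4} \approx 147.43 i$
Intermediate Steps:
$h{\left(Y,G \right)} = 2 Y \left(G + Y\right)$
$o{\left(f,a \right)} = a f$ ($o{\left(f,a \right)} = a f + 0 = a f$)
$r{\left(Q,w \right)} = 10 - Q$ ($r{\left(Q,w \right)} = 2 \cdot 5 \left(-4 + 5\right) - Q = 2 \cdot 5 \cdot 1 - Q = 10 - Q$)
$H{\left(T \right)} = \frac{93}{8} - \frac{T}{4}$ ($H{\left(T \right)} = 8 - \frac{T - \left(10 - - \frac{9}{2}\right)}{4} = 8 - \frac{T - \left(10 + \frac{9}{2}\right)}{4} = 8 - \frac{T - \frac{29}{2}}{4} = 8 - \frac{- \frac{29}{2} + T}{4} = 8 - \left(- \frac{29}{8} + \frac{T}{4}\right) = \frac{93}{8} - \frac{T}{4}$)
$\sqrt{H{\left(59 \right)} - 21732} = \sqrt{\left(\frac{93}{8} - \frac{59}{4}\right) - 21732} = \sqrt{- \frac{25}{8} - 21732} = \sqrt{- \frac{173881}{8}} = \frac{i \sqrt{347762}}{4}$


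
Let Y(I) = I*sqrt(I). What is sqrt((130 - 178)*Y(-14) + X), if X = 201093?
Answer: sqrt(201093 + 672*I*sqrt(14)) ≈ 448.44 + 2.803*I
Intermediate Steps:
Y(I) = I**(3/2)
sqrt((130 - 178)*Y(-14) + X) = sqrt((130 - 178)*(-14)**(3/2) + 201093) = sqrt(-(-672)*I*sqrt(14) + 201093) = sqrt(672*I*sqrt(14) + 201093) = sqrt(201093 + 672*I*sqrt(14))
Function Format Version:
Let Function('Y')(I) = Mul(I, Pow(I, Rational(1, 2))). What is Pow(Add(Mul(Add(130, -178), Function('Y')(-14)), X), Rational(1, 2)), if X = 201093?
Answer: Pow(Add(201093, Mul(672, I, Pow(14, Rational(1, 2)))), Rational(1, 2)) ≈ Add(448.44, Mul(2.803, I))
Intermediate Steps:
Function('Y')(I) = Pow(I, Rational(3, 2))
Pow(Add(Mul(Add(130, -178), Function('Y')(-14)), X), Rational(1, 2)) = Pow(Add(Mul(Add(130, -178), Pow(-14, Rational(3, 2))), 201093), Rational(1, 2)) = Pow(Add(Mul(-48, Mul(-14, I, Pow(14, Rational(1, 2)))), 201093), Rational(1, 2)) = Pow(Add(Mul(672, I, Pow(14, Rational(1, 2))), 201093), Rational(1, 2)) = Pow(Add(201093, Mul(672, I, Pow(14, Rational(1, 2)))), Rational(1, 2))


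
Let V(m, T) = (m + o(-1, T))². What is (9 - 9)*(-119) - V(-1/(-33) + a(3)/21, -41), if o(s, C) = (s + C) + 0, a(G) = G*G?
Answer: -92083216/53361 ≈ -1725.7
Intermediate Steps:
a(G) = G²
o(s, C) = C + s (o(s, C) = (C + s) + 0 = C + s)
V(m, T) = (-1 + T + m)² (V(m, T) = (m + (T - 1))² = (m + (-1 + T))² = (-1 + T + m)²)
(9 - 9)*(-119) - V(-1/(-33) + a(3)/21, -41) = (9 - 9)*(-119) - (-1 - 41 + (-1/(-33) + 3²/21))² = 0*(-119) - (-1 - 41 + (-1*(-1/33) + 9*(1/21)))² = 0 - (-1 - 41 + (1/33 + 3/7))² = 0 - (-1 - 41 + 106/231)² = 0 - (-9596/231)² = 0 - 1*92083216/53361 = 0 - 92083216/53361 = -92083216/53361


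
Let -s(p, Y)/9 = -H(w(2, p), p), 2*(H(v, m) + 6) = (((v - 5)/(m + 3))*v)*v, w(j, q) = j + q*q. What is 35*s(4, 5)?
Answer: 92880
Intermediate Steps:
w(j, q) = j + q²
H(v, m) = -6 + v²*(-5 + v)/(2*(3 + m)) (H(v, m) = -6 + ((((v - 5)/(m + 3))*v)*v)/2 = -6 + ((((-5 + v)/(3 + m))*v)*v)/2 = -6 + ((v*(-5 + v)/(3 + m))*v)/2 = -6 + (v²*(-5 + v)/(3 + m))/2 = -6 + v²*(-5 + v)/(2*(3 + m)))
s(p, Y) = 9*(-36 + (2 + p²)³ - 12*p - 5*(2 + p²)²)/(2*(3 + p)) (s(p, Y) = -(-9)*(-36 + (2 + p²)³ - 12*p - 5*(2 + p²)²)/(2*(3 + p)) = 9*(-36 + (2 + p²)³ - 12*p - 5*(2 + p²)²)/(2*(3 + p)))
35*s(4, 5) = 35*(9*(-48 + 4⁴ + 4⁶ - 12*4 - 8*4²)/(2*(3 + 4))) = 35*((9/2)*(-48 + 256 + 4096 - 48 - 8*16)/7) = 35*((9/2)*(⅐)*(-48 + 256 + 4096 - 48 - 128)) = 35*((9/2)*(⅐)*4128) = 35*(18576/7) = 92880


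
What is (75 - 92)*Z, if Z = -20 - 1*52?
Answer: 1224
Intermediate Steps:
Z = -72 (Z = -20 - 52 = -72)
(75 - 92)*Z = (75 - 92)*(-72) = -17*(-72) = 1224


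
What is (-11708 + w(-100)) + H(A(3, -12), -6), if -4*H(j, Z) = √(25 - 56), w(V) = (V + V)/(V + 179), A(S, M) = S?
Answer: -925132/79 - I*√31/4 ≈ -11711.0 - 1.3919*I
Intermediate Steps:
w(V) = 2*V/(179 + V) (w(V) = (2*V)/(179 + V) = 2*V/(179 + V))
H(j, Z) = -I*√31/4 (H(j, Z) = -√(25 - 56)/4 = -I*√31/4)
(-11708 + w(-100)) + H(A(3, -12), -6) = (-11708 + 2*(-100)/(179 - 100)) - I*√31/4 = (-11708 + 2*(-100)/79) - I*√31/4 = (-11708 + 2*(-100)*(1/79)) - I*√31/4 = (-11708 - 200/79) - I*√31/4 = -925132/79 - I*√31/4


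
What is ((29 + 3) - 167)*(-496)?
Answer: 66960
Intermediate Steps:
((29 + 3) - 167)*(-496) = (32 - 167)*(-496) = -135*(-496) = 66960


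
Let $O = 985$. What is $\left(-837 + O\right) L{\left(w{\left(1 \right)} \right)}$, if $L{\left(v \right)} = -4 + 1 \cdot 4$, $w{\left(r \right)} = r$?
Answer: $0$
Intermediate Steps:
$L{\left(v \right)} = 0$ ($L{\left(v \right)} = -4 + 4 = 0$)
$\left(-837 + O\right) L{\left(w{\left(1 \right)} \right)} = \left(-837 + 985\right) 0 = 148 \cdot 0 = 0$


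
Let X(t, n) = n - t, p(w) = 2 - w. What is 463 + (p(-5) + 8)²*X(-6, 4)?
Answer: 2713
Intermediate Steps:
463 + (p(-5) + 8)²*X(-6, 4) = 463 + ((2 - 1*(-5)) + 8)²*(4 - 1*(-6)) = 463 + ((2 + 5) + 8)²*(4 + 6) = 463 + (7 + 8)²*10 = 463 + 15²*10 = 463 + 225*10 = 463 + 2250 = 2713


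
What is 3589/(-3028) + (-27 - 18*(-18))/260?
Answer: -2114/49205 ≈ -0.042963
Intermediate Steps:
3589/(-3028) + (-27 - 18*(-18))/260 = 3589*(-1/3028) + (-27 + 324)*(1/260) = -3589/3028 + 297*(1/260) = -3589/3028 + 297/260 = -2114/49205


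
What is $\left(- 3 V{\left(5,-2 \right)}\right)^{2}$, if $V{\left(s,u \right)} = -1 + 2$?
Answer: $9$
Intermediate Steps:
$V{\left(s,u \right)} = 1$
$\left(- 3 V{\left(5,-2 \right)}\right)^{2} = \left(\left(-3\right) 1\right)^{2} = \left(-3\right)^{2} = 9$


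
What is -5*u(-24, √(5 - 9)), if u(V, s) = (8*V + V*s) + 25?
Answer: 835 + 240*I ≈ 835.0 + 240.0*I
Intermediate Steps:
u(V, s) = 25 + 8*V + V*s
-5*u(-24, √(5 - 9)) = -5*(25 + 8*(-24) - 24*√(5 - 9)) = -5*(25 - 192 - 48*I) = -5*(-167 - 48*I) = 835 + 240*I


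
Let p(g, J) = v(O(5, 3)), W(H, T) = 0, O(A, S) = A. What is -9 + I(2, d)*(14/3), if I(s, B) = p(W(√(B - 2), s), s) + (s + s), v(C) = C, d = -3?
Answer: 33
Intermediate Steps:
p(g, J) = 5
I(s, B) = 5 + 2*s (I(s, B) = 5 + (s + s) = 5 + 2*s)
-9 + I(2, d)*(14/3) = -9 + (5 + 2*2)*(14/3) = -9 + (5 + 4)*(14*(⅓)) = -9 + 9*(14/3) = -9 + 42 = 33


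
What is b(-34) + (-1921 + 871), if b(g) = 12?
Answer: -1038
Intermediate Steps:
b(-34) + (-1921 + 871) = 12 + (-1921 + 871) = 12 - 1050 = -1038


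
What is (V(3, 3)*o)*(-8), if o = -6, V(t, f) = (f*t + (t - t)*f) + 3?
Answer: 576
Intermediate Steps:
V(t, f) = 3 + f*t (V(t, f) = (f*t + 0*f) + 3 = (f*t + 0) + 3 = f*t + 3 = 3 + f*t)
(V(3, 3)*o)*(-8) = ((3 + 3*3)*(-6))*(-8) = ((3 + 9)*(-6))*(-8) = (12*(-6))*(-8) = -72*(-8) = 576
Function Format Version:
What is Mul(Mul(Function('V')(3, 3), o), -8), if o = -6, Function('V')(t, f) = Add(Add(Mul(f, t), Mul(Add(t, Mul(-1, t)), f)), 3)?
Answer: 576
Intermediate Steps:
Function('V')(t, f) = Add(3, Mul(f, t)) (Function('V')(t, f) = Add(Add(Mul(f, t), Mul(0, f)), 3) = Add(Add(Mul(f, t), 0), 3) = Add(Mul(f, t), 3) = Add(3, Mul(f, t)))
Mul(Mul(Function('V')(3, 3), o), -8) = Mul(Mul(Add(3, Mul(3, 3)), -6), -8) = Mul(Mul(Add(3, 9), -6), -8) = Mul(Mul(12, -6), -8) = Mul(-72, -8) = 576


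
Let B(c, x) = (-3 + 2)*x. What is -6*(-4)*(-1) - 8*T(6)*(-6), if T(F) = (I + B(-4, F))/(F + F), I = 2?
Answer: -40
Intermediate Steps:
B(c, x) = -x
T(F) = (2 - F)/(2*F) (T(F) = (2 - F)/(F + F) = (2 - F)/((2*F)) = (2 - F)*(1/(2*F)) = (2 - F)/(2*F))
-6*(-4)*(-1) - 8*T(6)*(-6) = -6*(-4)*(-1) - 8*((1/2)*(2 - 1*6)/6)*(-6) = 24*(-1) - 8*((1/2)*(1/6)*(2 - 6))*(-6) = -24 - 8*((1/2)*(1/6)*(-4))*(-6) = -24 - 8*(-1/3)*(-6) = -24 - (-8)*(-6)/3 = -24 - 1*16 = -24 - 16 = -40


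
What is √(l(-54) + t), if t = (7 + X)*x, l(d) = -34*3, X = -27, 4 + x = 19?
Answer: I*√402 ≈ 20.05*I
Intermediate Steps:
x = 15 (x = -4 + 19 = 15)
l(d) = -102
t = -300 (t = (7 - 27)*15 = -20*15 = -300)
√(l(-54) + t) = √(-102 - 300) = √(-402) = I*√402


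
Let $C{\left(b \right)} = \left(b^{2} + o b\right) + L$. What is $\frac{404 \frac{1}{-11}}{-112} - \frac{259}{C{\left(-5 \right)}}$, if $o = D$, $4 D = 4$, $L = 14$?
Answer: $- \frac{38169}{5236} \approx -7.2897$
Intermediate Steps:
$D = 1$ ($D = \frac{1}{4} \cdot 4 = 1$)
$o = 1$
$C{\left(b \right)} = 14 + b + b^{2}$ ($C{\left(b \right)} = \left(b^{2} + 1 b\right) + 14 = \left(b^{2} + b\right) + 14 = \left(b + b^{2}\right) + 14 = 14 + b + b^{2}$)
$\frac{404 \frac{1}{-11}}{-112} - \frac{259}{C{\left(-5 \right)}} = \frac{404 \frac{1}{-11}}{-112} - \frac{259}{14 - 5 + \left(-5\right)^{2}} = 404 \left(- \frac{1}{11}\right) \left(- \frac{1}{112}\right) - \frac{259}{14 - 5 + 25} = \left(- \frac{404}{11}\right) \left(- \frac{1}{112}\right) - \frac{259}{34} = \frac{101}{308} - \frac{259}{34} = - \frac{38169}{5236}$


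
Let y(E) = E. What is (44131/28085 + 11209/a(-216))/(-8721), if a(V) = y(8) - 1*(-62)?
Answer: -21192929/1143003330 ≈ -0.018541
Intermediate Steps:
a(V) = 70 (a(V) = 8 - 1*(-62) = 8 + 62 = 70)
(44131/28085 + 11209/a(-216))/(-8721) = (44131/28085 + 11209/70)/(-8721) = (44131*(1/28085) + 11209*(1/70))*(-1/8721) = (44131/28085 + 11209/70)*(-1/8721) = (63578787/393190)*(-1/8721) = -21192929/1143003330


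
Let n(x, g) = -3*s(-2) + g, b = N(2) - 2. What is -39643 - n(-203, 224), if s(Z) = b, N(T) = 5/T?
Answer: -79731/2 ≈ -39866.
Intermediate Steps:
b = ½ (b = 5/2 - 2 = ½ ≈ 0.50000)
s(Z) = ½
n(x, g) = -3/2 + g (n(x, g) = -3*½ + g = -3/2 + g)
-39643 - n(-203, 224) = -39643 - (-3/2 + 224) = -39643 - 1*445/2 = -39643 - 445/2 = -79731/2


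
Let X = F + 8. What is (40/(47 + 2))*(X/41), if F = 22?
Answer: 1200/2009 ≈ 0.59731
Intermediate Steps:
X = 30 (X = 22 + 8 = 30)
(40/(47 + 2))*(X/41) = (40/(47 + 2))*(30/41) = (40/49)*(30*(1/41)) = ((1/49)*40)*(30/41) = (40/49)*(30/41) = 1200/2009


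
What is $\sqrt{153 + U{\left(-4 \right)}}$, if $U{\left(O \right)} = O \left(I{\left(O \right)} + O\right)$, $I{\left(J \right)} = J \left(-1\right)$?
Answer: $3 \sqrt{17} \approx 12.369$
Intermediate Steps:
$I{\left(J \right)} = - J$
$U{\left(O \right)} = 0$ ($U{\left(O \right)} = O \left(- O + O\right) = O 0 = 0$)
$\sqrt{153 + U{\left(-4 \right)}} = \sqrt{153 + 0} = \sqrt{153} = 3 \sqrt{17}$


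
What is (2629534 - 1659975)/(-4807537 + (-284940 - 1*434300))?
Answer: -969559/5526777 ≈ -0.17543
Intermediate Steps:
(2629534 - 1659975)/(-4807537 + (-284940 - 1*434300)) = 969559/(-4807537 + (-284940 - 434300)) = 969559/(-4807537 - 719240) = 969559/(-5526777) = 969559*(-1/5526777) = -969559/5526777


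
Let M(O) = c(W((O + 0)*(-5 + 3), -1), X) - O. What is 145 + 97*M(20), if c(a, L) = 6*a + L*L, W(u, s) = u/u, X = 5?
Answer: 1212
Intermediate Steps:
W(u, s) = 1
c(a, L) = L² + 6*a (c(a, L) = 6*a + L² = L² + 6*a)
M(O) = 31 - O (M(O) = (5² + 6*1) - O = (25 + 6) - O = 31 - O)
145 + 97*M(20) = 145 + 97*(31 - 1*20) = 145 + 97*(31 - 20) = 145 + 97*11 = 145 + 1067 = 1212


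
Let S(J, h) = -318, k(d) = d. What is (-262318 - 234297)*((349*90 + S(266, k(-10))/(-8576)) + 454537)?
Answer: -1034816984570425/4288 ≈ -2.4133e+11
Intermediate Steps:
(-262318 - 234297)*((349*90 + S(266, k(-10))/(-8576)) + 454537) = (-262318 - 234297)*((349*90 - 318/(-8576)) + 454537) = -496615*((31410 - 318*(-1/8576)) + 454537) = -496615*((31410 + 159/4288) + 454537) = -496615*(134686239/4288 + 454537) = -496615*2083740895/4288 = -1034816984570425/4288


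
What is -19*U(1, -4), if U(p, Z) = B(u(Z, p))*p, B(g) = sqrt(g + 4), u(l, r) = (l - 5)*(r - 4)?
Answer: -19*sqrt(31) ≈ -105.79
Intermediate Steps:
u(l, r) = (-5 + l)*(-4 + r)
B(g) = sqrt(4 + g)
U(p, Z) = p*sqrt(24 - 5*p - 4*Z + Z*p) (U(p, Z) = sqrt(4 + (20 - 5*p - 4*Z + Z*p))*p = sqrt(24 - 5*p - 4*Z + Z*p)*p = p*sqrt(24 - 5*p - 4*Z + Z*p))
-19*U(1, -4) = -19*sqrt(24 - 5*1 - 4*(-4) - 4*1) = -19*sqrt(24 - 5 + 16 - 4) = -19*sqrt(31)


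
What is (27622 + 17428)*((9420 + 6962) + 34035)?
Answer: 2271285850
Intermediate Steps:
(27622 + 17428)*((9420 + 6962) + 34035) = 45050*(16382 + 34035) = 45050*50417 = 2271285850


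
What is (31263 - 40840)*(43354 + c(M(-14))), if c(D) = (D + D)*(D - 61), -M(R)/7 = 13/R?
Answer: -816831907/2 ≈ -4.0842e+8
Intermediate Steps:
M(R) = -91/R
c(D) = 2*D*(-61 + D) (c(D) = (2*D)*(-61 + D) = 2*D*(-61 + D))
(31263 - 40840)*(43354 + c(M(-14))) = (31263 - 40840)*(43354 + 2*(-91/(-14))*(-61 - 91/(-14))) = -9577*(43354 + 2*(-91*(-1/14))*(-61 - 91*(-1/14))) = -9577*(43354 + 2*(13/2)*(-61 + 13/2)) = -9577*(43354 + 2*(13/2)*(-109/2)) = -9577*(43354 - 1417/2) = -9577*85291/2 = -816831907/2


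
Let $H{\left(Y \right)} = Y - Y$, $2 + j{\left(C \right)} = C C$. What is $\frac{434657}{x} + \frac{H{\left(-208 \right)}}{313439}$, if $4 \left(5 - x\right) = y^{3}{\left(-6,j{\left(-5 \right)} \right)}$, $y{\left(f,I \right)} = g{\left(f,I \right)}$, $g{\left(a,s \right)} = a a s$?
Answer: $- \frac{434657}{141915883} \approx -0.0030628$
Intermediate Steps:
$j{\left(C \right)} = -2 + C^{2}$ ($j{\left(C \right)} = -2 + C C = -2 + C^{2}$)
$g{\left(a,s \right)} = s a^{2}$ ($g{\left(a,s \right)} = a^{2} s = s a^{2}$)
$y{\left(f,I \right)} = I f^{2}$
$x = -141915883$ ($x = 5 - \frac{\left(\left(-2 + \left(-5\right)^{2}\right) \left(-6\right)^{2}\right)^{3}}{4} = 5 - \frac{\left(\left(-2 + 25\right) 36\right)^{3}}{4} = 5 - \frac{\left(23 \cdot 36\right)^{3}}{4} = 5 - \frac{828^{3}}{4} = 5 - 141915888 = -141915883$)
$H{\left(Y \right)} = 0$
$\frac{434657}{x} + \frac{H{\left(-208 \right)}}{313439} = \frac{434657}{-141915883} + \frac{0}{313439} = 434657 \left(- \frac{1}{141915883}\right) + 0 \cdot \frac{1}{313439} = - \frac{434657}{141915883} + 0 = - \frac{434657}{141915883}$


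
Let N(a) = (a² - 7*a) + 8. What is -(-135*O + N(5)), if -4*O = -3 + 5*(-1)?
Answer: 272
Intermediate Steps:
N(a) = 8 + a² - 7*a
O = 2 (O = -(-3 + 5*(-1))/4 = -(-3 - 5)/4 = -¼*(-8) = 2)
-(-135*O + N(5)) = -(-135*2 + (8 + 5² - 7*5)) = -(-270 + (8 + 25 - 35)) = -(-270 - 2) = -1*(-272) = 272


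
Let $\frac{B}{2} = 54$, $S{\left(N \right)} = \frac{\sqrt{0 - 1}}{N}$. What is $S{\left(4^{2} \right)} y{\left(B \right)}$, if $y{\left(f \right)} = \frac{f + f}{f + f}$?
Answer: $\frac{i}{16} \approx 0.0625 i$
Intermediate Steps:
$S{\left(N \right)} = \frac{i}{N}$ ($S{\left(N \right)} = \frac{\sqrt{-1}}{N} = \frac{i}{N}$)
$B = 108$ ($B = 2 \cdot 54 = 108$)
$y{\left(f \right)} = 1$ ($y{\left(f \right)} = \frac{2 f}{2 f} = 2 f \frac{1}{2 f} = 1$)
$S{\left(4^{2} \right)} y{\left(B \right)} = \frac{i}{4^{2}} \cdot 1 = \frac{i}{16} \cdot 1 = \frac{i}{16}$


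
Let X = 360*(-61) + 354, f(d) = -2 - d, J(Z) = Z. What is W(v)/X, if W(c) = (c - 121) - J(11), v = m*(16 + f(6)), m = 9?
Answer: 10/3601 ≈ 0.0027770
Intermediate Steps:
X = -21606 (X = -21960 + 354 = -21606)
v = 72 (v = 9*(16 + (-2 - 1*6)) = 9*(16 + (-2 - 6)) = 9*(16 - 8) = 9*8 = 72)
W(c) = -132 + c (W(c) = (c - 121) - 1*11 = (-121 + c) - 11 = -132 + c)
W(v)/X = (-132 + 72)/(-21606) = -60*(-1/21606) = 10/3601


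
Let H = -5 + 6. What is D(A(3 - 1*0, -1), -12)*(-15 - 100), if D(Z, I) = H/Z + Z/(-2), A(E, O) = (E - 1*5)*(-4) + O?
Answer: 5405/14 ≈ 386.07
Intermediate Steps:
H = 1
A(E, O) = 20 + O - 4*E (A(E, O) = (E - 5)*(-4) + O = (-5 + E)*(-4) + O = (20 - 4*E) + O = 20 + O - 4*E)
D(Z, I) = 1/Z - Z/2 (D(Z, I) = 1/Z + Z/(-2) = 1/Z + Z*(-½) = 1/Z - Z/2)
D(A(3 - 1*0, -1), -12)*(-15 - 100) = (1/(20 - 1 - 4*(3 - 1*0)) - (20 - 1 - 4*(3 - 1*0))/2)*(-15 - 100) = (1/(20 - 1 - 4*(3 + 0)) - (20 - 1 - 4*(3 + 0))/2)*(-115) = (1/(20 - 1 - 4*3) - (20 - 1 - 4*3)/2)*(-115) = (1/(20 - 1 - 12) - (20 - 1 - 12)/2)*(-115) = (1/7 - ½*7)*(-115) = (⅐ - 7/2)*(-115) = -47/14*(-115) = 5405/14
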